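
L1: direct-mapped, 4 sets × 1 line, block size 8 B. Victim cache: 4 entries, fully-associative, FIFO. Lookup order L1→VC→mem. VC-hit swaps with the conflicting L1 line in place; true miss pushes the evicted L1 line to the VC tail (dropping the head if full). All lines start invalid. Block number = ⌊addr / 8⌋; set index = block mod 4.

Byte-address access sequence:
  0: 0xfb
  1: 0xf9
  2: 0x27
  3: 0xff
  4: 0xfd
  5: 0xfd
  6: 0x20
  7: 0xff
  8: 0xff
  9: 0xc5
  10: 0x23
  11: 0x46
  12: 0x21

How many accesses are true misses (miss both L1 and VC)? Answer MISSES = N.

  [0] addr=0xfb blk=31 s=3: MISS | VC []
  [1] addr=0xf9 blk=31 s=3: L1-HIT | VC []
  [2] addr=0x27 blk=4 s=0: MISS | VC []
  [3] addr=0xff blk=31 s=3: L1-HIT | VC []
  [4] addr=0xfd blk=31 s=3: L1-HIT | VC []
  [5] addr=0xfd blk=31 s=3: L1-HIT | VC []
  [6] addr=0x20 blk=4 s=0: L1-HIT | VC []
  [7] addr=0xff blk=31 s=3: L1-HIT | VC []
  [8] addr=0xff blk=31 s=3: L1-HIT | VC []
  [9] addr=0xc5 blk=24 s=0: MISS | VC [4]
  [10] addr=0x23 blk=4 s=0: VC-HIT | VC [24]
  [11] addr=0x46 blk=8 s=0: MISS | VC [24, 4]
  [12] addr=0x21 blk=4 s=0: VC-HIT | VC [24, 8]

MISSES = 4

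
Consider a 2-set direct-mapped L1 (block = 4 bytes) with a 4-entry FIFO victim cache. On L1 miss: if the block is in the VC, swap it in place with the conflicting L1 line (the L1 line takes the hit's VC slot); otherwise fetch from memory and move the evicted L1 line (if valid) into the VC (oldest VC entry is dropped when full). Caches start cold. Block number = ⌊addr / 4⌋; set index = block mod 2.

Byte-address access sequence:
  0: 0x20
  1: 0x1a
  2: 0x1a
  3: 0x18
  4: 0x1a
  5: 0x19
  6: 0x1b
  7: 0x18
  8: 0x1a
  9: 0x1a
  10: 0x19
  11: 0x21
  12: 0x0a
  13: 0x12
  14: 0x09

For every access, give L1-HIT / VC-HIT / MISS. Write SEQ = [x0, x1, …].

0: 0x20 (blk 8, set 0) → MISS  vc=[]
1: 0x1a (blk 6, set 0) → MISS  vc=[8]
2: 0x1a (blk 6, set 0) → L1-HIT  vc=[8]
3: 0x18 (blk 6, set 0) → L1-HIT  vc=[8]
4: 0x1a (blk 6, set 0) → L1-HIT  vc=[8]
5: 0x19 (blk 6, set 0) → L1-HIT  vc=[8]
6: 0x1b (blk 6, set 0) → L1-HIT  vc=[8]
7: 0x18 (blk 6, set 0) → L1-HIT  vc=[8]
8: 0x1a (blk 6, set 0) → L1-HIT  vc=[8]
9: 0x1a (blk 6, set 0) → L1-HIT  vc=[8]
10: 0x19 (blk 6, set 0) → L1-HIT  vc=[8]
11: 0x21 (blk 8, set 0) → VC-HIT  vc=[6]
12: 0xa (blk 2, set 0) → MISS  vc=[6, 8]
13: 0x12 (blk 4, set 0) → MISS  vc=[6, 8, 2]
14: 0x9 (blk 2, set 0) → VC-HIT  vc=[6, 8, 4]

SEQ = [MISS, MISS, L1-HIT, L1-HIT, L1-HIT, L1-HIT, L1-HIT, L1-HIT, L1-HIT, L1-HIT, L1-HIT, VC-HIT, MISS, MISS, VC-HIT]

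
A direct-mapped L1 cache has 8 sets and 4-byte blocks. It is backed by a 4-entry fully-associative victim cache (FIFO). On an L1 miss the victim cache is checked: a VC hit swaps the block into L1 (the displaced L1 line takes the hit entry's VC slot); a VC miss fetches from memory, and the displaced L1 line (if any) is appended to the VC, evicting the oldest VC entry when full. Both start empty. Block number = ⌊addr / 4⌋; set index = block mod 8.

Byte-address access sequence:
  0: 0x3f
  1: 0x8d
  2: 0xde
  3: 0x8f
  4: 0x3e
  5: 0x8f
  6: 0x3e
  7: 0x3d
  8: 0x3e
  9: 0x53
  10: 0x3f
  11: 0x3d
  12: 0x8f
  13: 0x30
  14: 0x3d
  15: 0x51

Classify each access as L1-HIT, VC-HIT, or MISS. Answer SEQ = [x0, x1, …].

  [0] addr=0x3f blk=15 s=7: MISS | VC []
  [1] addr=0x8d blk=35 s=3: MISS | VC []
  [2] addr=0xde blk=55 s=7: MISS | VC [15]
  [3] addr=0x8f blk=35 s=3: L1-HIT | VC [15]
  [4] addr=0x3e blk=15 s=7: VC-HIT | VC [55]
  [5] addr=0x8f blk=35 s=3: L1-HIT | VC [55]
  [6] addr=0x3e blk=15 s=7: L1-HIT | VC [55]
  [7] addr=0x3d blk=15 s=7: L1-HIT | VC [55]
  [8] addr=0x3e blk=15 s=7: L1-HIT | VC [55]
  [9] addr=0x53 blk=20 s=4: MISS | VC [55]
  [10] addr=0x3f blk=15 s=7: L1-HIT | VC [55]
  [11] addr=0x3d blk=15 s=7: L1-HIT | VC [55]
  [12] addr=0x8f blk=35 s=3: L1-HIT | VC [55]
  [13] addr=0x30 blk=12 s=4: MISS | VC [55, 20]
  [14] addr=0x3d blk=15 s=7: L1-HIT | VC [55, 20]
  [15] addr=0x51 blk=20 s=4: VC-HIT | VC [55, 12]

SEQ = [MISS, MISS, MISS, L1-HIT, VC-HIT, L1-HIT, L1-HIT, L1-HIT, L1-HIT, MISS, L1-HIT, L1-HIT, L1-HIT, MISS, L1-HIT, VC-HIT]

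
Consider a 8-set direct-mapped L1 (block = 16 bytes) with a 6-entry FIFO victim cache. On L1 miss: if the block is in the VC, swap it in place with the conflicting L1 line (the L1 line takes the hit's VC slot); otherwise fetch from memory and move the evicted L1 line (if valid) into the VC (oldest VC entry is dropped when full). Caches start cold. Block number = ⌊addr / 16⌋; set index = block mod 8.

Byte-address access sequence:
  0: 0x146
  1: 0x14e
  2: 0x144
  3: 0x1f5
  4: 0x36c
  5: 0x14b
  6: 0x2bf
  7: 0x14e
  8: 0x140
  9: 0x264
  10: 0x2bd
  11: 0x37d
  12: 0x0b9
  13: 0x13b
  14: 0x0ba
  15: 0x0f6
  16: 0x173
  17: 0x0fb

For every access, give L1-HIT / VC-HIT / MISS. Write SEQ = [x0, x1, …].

SEQ = [MISS, L1-HIT, L1-HIT, MISS, MISS, L1-HIT, MISS, L1-HIT, L1-HIT, MISS, L1-HIT, MISS, MISS, MISS, VC-HIT, MISS, MISS, VC-HIT]

0: 0x146 (blk 20, set 4) → MISS  vc=[]
1: 0x14e (blk 20, set 4) → L1-HIT  vc=[]
2: 0x144 (blk 20, set 4) → L1-HIT  vc=[]
3: 0x1f5 (blk 31, set 7) → MISS  vc=[]
4: 0x36c (blk 54, set 6) → MISS  vc=[]
5: 0x14b (blk 20, set 4) → L1-HIT  vc=[]
6: 0x2bf (blk 43, set 3) → MISS  vc=[]
7: 0x14e (blk 20, set 4) → L1-HIT  vc=[]
8: 0x140 (blk 20, set 4) → L1-HIT  vc=[]
9: 0x264 (blk 38, set 6) → MISS  vc=[54]
10: 0x2bd (blk 43, set 3) → L1-HIT  vc=[54]
11: 0x37d (blk 55, set 7) → MISS  vc=[54, 31]
12: 0xb9 (blk 11, set 3) → MISS  vc=[54, 31, 43]
13: 0x13b (blk 19, set 3) → MISS  vc=[54, 31, 43, 11]
14: 0xba (blk 11, set 3) → VC-HIT  vc=[54, 31, 43, 19]
15: 0xf6 (blk 15, set 7) → MISS  vc=[54, 31, 43, 19, 55]
16: 0x173 (blk 23, set 7) → MISS  vc=[54, 31, 43, 19, 55, 15]
17: 0xfb (blk 15, set 7) → VC-HIT  vc=[54, 31, 43, 19, 55, 23]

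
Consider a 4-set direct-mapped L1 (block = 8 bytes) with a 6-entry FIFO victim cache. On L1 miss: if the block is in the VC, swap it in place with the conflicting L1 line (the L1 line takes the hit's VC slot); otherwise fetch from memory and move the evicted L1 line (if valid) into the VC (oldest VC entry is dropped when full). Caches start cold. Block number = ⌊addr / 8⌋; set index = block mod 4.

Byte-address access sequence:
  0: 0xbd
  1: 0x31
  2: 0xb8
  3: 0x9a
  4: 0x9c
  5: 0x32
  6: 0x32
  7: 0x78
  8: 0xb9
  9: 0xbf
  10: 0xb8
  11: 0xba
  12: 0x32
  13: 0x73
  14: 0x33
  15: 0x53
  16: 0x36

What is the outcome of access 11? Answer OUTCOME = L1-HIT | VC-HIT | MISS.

OUTCOME = L1-HIT

0: 0xbd (blk 23, set 3) → MISS  vc=[]
1: 0x31 (blk 6, set 2) → MISS  vc=[]
2: 0xb8 (blk 23, set 3) → L1-HIT  vc=[]
3: 0x9a (blk 19, set 3) → MISS  vc=[23]
4: 0x9c (blk 19, set 3) → L1-HIT  vc=[23]
5: 0x32 (blk 6, set 2) → L1-HIT  vc=[23]
6: 0x32 (blk 6, set 2) → L1-HIT  vc=[23]
7: 0x78 (blk 15, set 3) → MISS  vc=[23, 19]
8: 0xb9 (blk 23, set 3) → VC-HIT  vc=[15, 19]
9: 0xbf (blk 23, set 3) → L1-HIT  vc=[15, 19]
10: 0xb8 (blk 23, set 3) → L1-HIT  vc=[15, 19]
11: 0xba (blk 23, set 3) → L1-HIT  vc=[15, 19]
12: 0x32 (blk 6, set 2) → L1-HIT  vc=[15, 19]
13: 0x73 (blk 14, set 2) → MISS  vc=[15, 19, 6]
14: 0x33 (blk 6, set 2) → VC-HIT  vc=[15, 19, 14]
15: 0x53 (blk 10, set 2) → MISS  vc=[15, 19, 14, 6]
16: 0x36 (blk 6, set 2) → VC-HIT  vc=[15, 19, 14, 10]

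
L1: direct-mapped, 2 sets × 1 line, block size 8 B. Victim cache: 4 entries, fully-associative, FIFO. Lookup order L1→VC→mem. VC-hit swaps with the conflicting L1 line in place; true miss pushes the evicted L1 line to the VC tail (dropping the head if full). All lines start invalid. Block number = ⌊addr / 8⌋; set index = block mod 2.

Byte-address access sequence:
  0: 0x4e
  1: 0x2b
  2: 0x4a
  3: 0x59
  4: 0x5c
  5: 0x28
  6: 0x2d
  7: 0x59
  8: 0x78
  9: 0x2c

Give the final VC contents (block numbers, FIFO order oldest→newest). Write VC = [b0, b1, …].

#0 0x4e→b9/s1 MISS; vc=[]
#1 0x2b→b5/s1 MISS; vc=[9]
#2 0x4a→b9/s1 VC-HIT; vc=[5]
#3 0x59→b11/s1 MISS; vc=[5,9]
#4 0x5c→b11/s1 L1-HIT; vc=[5,9]
#5 0x28→b5/s1 VC-HIT; vc=[11,9]
#6 0x2d→b5/s1 L1-HIT; vc=[11,9]
#7 0x59→b11/s1 VC-HIT; vc=[5,9]
#8 0x78→b15/s1 MISS; vc=[5,9,11]
#9 0x2c→b5/s1 VC-HIT; vc=[15,9,11]

VC = [15, 9, 11]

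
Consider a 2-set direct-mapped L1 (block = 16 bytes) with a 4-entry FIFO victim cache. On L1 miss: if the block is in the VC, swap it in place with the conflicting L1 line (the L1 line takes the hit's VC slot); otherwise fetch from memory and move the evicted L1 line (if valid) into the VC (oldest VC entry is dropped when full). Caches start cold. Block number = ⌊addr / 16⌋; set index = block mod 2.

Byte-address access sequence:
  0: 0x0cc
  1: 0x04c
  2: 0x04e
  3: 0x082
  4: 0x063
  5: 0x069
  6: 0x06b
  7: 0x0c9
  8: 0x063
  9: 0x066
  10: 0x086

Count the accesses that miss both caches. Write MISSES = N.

0: 0xcc (blk 12, set 0) → MISS  vc=[]
1: 0x4c (blk 4, set 0) → MISS  vc=[12]
2: 0x4e (blk 4, set 0) → L1-HIT  vc=[12]
3: 0x82 (blk 8, set 0) → MISS  vc=[12, 4]
4: 0x63 (blk 6, set 0) → MISS  vc=[12, 4, 8]
5: 0x69 (blk 6, set 0) → L1-HIT  vc=[12, 4, 8]
6: 0x6b (blk 6, set 0) → L1-HIT  vc=[12, 4, 8]
7: 0xc9 (blk 12, set 0) → VC-HIT  vc=[6, 4, 8]
8: 0x63 (blk 6, set 0) → VC-HIT  vc=[12, 4, 8]
9: 0x66 (blk 6, set 0) → L1-HIT  vc=[12, 4, 8]
10: 0x86 (blk 8, set 0) → VC-HIT  vc=[12, 4, 6]

MISSES = 4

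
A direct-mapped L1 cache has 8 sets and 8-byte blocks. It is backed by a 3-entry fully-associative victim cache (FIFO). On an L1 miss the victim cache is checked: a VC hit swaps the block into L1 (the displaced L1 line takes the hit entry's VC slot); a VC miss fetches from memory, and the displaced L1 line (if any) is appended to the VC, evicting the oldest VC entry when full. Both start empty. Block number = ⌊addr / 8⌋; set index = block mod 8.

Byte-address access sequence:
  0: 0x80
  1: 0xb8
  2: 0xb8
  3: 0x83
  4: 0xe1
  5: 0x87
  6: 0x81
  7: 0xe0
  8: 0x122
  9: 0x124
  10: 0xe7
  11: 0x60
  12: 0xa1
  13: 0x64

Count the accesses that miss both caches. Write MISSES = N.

MISSES = 6

#0 0x80→b16/s0 MISS; vc=[]
#1 0xb8→b23/s7 MISS; vc=[]
#2 0xb8→b23/s7 L1-HIT; vc=[]
#3 0x83→b16/s0 L1-HIT; vc=[]
#4 0xe1→b28/s4 MISS; vc=[]
#5 0x87→b16/s0 L1-HIT; vc=[]
#6 0x81→b16/s0 L1-HIT; vc=[]
#7 0xe0→b28/s4 L1-HIT; vc=[]
#8 0x122→b36/s4 MISS; vc=[28]
#9 0x124→b36/s4 L1-HIT; vc=[28]
#10 0xe7→b28/s4 VC-HIT; vc=[36]
#11 0x60→b12/s4 MISS; vc=[36,28]
#12 0xa1→b20/s4 MISS; vc=[36,28,12]
#13 0x64→b12/s4 VC-HIT; vc=[36,28,20]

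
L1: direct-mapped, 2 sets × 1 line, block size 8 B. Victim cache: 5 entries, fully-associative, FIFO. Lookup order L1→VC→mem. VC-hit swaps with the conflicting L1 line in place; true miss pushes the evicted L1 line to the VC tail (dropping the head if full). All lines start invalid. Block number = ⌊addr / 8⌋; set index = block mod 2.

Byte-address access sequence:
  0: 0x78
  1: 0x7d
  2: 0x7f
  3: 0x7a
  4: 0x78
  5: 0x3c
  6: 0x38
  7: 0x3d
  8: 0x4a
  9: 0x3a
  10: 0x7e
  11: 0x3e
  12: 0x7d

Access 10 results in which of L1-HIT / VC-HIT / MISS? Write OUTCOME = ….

OUTCOME = VC-HIT

#0 0x78→b15/s1 MISS; vc=[]
#1 0x7d→b15/s1 L1-HIT; vc=[]
#2 0x7f→b15/s1 L1-HIT; vc=[]
#3 0x7a→b15/s1 L1-HIT; vc=[]
#4 0x78→b15/s1 L1-HIT; vc=[]
#5 0x3c→b7/s1 MISS; vc=[15]
#6 0x38→b7/s1 L1-HIT; vc=[15]
#7 0x3d→b7/s1 L1-HIT; vc=[15]
#8 0x4a→b9/s1 MISS; vc=[15,7]
#9 0x3a→b7/s1 VC-HIT; vc=[15,9]
#10 0x7e→b15/s1 VC-HIT; vc=[7,9]
#11 0x3e→b7/s1 VC-HIT; vc=[15,9]
#12 0x7d→b15/s1 VC-HIT; vc=[7,9]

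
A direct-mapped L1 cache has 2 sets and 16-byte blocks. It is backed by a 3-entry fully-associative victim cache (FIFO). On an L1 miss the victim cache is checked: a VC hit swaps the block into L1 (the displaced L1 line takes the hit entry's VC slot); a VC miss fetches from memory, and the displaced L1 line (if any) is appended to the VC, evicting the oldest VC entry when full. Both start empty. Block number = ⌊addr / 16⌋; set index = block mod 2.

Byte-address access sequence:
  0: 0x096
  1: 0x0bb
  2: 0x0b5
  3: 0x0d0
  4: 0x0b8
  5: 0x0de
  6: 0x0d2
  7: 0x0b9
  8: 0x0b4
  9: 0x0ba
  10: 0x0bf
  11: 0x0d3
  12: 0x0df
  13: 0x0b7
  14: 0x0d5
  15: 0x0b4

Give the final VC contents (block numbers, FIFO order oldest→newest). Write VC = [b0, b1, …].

VC = [9, 13]

0: 0x96 (blk 9, set 1) → MISS  vc=[]
1: 0xbb (blk 11, set 1) → MISS  vc=[9]
2: 0xb5 (blk 11, set 1) → L1-HIT  vc=[9]
3: 0xd0 (blk 13, set 1) → MISS  vc=[9, 11]
4: 0xb8 (blk 11, set 1) → VC-HIT  vc=[9, 13]
5: 0xde (blk 13, set 1) → VC-HIT  vc=[9, 11]
6: 0xd2 (blk 13, set 1) → L1-HIT  vc=[9, 11]
7: 0xb9 (blk 11, set 1) → VC-HIT  vc=[9, 13]
8: 0xb4 (blk 11, set 1) → L1-HIT  vc=[9, 13]
9: 0xba (blk 11, set 1) → L1-HIT  vc=[9, 13]
10: 0xbf (blk 11, set 1) → L1-HIT  vc=[9, 13]
11: 0xd3 (blk 13, set 1) → VC-HIT  vc=[9, 11]
12: 0xdf (blk 13, set 1) → L1-HIT  vc=[9, 11]
13: 0xb7 (blk 11, set 1) → VC-HIT  vc=[9, 13]
14: 0xd5 (blk 13, set 1) → VC-HIT  vc=[9, 11]
15: 0xb4 (blk 11, set 1) → VC-HIT  vc=[9, 13]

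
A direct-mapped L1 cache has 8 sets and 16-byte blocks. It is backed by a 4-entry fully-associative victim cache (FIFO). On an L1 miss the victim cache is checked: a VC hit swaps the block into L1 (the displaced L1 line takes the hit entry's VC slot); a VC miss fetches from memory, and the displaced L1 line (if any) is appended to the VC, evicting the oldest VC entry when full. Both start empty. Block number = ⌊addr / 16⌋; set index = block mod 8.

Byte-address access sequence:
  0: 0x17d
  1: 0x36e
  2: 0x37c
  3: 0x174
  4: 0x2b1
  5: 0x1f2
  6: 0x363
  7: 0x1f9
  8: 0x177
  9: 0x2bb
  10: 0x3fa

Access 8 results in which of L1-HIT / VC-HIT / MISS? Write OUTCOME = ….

  [0] addr=0x17d blk=23 s=7: MISS | VC []
  [1] addr=0x36e blk=54 s=6: MISS | VC []
  [2] addr=0x37c blk=55 s=7: MISS | VC [23]
  [3] addr=0x174 blk=23 s=7: VC-HIT | VC [55]
  [4] addr=0x2b1 blk=43 s=3: MISS | VC [55]
  [5] addr=0x1f2 blk=31 s=7: MISS | VC [55, 23]
  [6] addr=0x363 blk=54 s=6: L1-HIT | VC [55, 23]
  [7] addr=0x1f9 blk=31 s=7: L1-HIT | VC [55, 23]
  [8] addr=0x177 blk=23 s=7: VC-HIT | VC [55, 31]
  [9] addr=0x2bb blk=43 s=3: L1-HIT | VC [55, 31]
  [10] addr=0x3fa blk=63 s=7: MISS | VC [55, 31, 23]

OUTCOME = VC-HIT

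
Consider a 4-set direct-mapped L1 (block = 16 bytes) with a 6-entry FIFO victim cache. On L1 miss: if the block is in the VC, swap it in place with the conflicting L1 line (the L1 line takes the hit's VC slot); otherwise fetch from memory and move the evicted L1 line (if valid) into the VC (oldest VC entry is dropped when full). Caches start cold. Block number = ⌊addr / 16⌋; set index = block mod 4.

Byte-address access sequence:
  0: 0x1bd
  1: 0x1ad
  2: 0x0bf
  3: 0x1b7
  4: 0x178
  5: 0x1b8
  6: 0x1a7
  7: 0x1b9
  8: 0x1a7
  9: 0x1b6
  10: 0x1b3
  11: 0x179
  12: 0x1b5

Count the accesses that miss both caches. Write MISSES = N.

#0 0x1bd→b27/s3 MISS; vc=[]
#1 0x1ad→b26/s2 MISS; vc=[]
#2 0xbf→b11/s3 MISS; vc=[27]
#3 0x1b7→b27/s3 VC-HIT; vc=[11]
#4 0x178→b23/s3 MISS; vc=[11,27]
#5 0x1b8→b27/s3 VC-HIT; vc=[11,23]
#6 0x1a7→b26/s2 L1-HIT; vc=[11,23]
#7 0x1b9→b27/s3 L1-HIT; vc=[11,23]
#8 0x1a7→b26/s2 L1-HIT; vc=[11,23]
#9 0x1b6→b27/s3 L1-HIT; vc=[11,23]
#10 0x1b3→b27/s3 L1-HIT; vc=[11,23]
#11 0x179→b23/s3 VC-HIT; vc=[11,27]
#12 0x1b5→b27/s3 VC-HIT; vc=[11,23]

MISSES = 4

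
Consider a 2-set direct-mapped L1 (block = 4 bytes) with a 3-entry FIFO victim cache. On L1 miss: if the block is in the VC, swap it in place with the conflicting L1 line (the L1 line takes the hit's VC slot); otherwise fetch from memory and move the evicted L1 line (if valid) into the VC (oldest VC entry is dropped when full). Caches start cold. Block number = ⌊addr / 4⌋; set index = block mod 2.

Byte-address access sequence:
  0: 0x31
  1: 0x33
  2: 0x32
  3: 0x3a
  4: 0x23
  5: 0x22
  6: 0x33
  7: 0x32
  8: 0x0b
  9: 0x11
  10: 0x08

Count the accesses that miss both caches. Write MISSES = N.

MISSES = 5

#0 0x31→b12/s0 MISS; vc=[]
#1 0x33→b12/s0 L1-HIT; vc=[]
#2 0x32→b12/s0 L1-HIT; vc=[]
#3 0x3a→b14/s0 MISS; vc=[12]
#4 0x23→b8/s0 MISS; vc=[12,14]
#5 0x22→b8/s0 L1-HIT; vc=[12,14]
#6 0x33→b12/s0 VC-HIT; vc=[8,14]
#7 0x32→b12/s0 L1-HIT; vc=[8,14]
#8 0xb→b2/s0 MISS; vc=[8,14,12]
#9 0x11→b4/s0 MISS; vc=[14,12,2]
#10 0x8→b2/s0 VC-HIT; vc=[14,12,4]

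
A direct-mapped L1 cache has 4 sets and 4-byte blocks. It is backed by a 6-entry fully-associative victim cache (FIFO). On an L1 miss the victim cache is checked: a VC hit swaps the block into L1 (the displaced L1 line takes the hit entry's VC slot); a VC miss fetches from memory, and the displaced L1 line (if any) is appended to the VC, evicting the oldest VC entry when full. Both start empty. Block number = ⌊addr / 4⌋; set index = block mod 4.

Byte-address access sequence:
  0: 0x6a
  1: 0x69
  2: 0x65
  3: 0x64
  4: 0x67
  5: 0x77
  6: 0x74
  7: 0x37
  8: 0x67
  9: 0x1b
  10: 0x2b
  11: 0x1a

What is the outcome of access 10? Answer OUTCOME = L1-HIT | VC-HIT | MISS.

OUTCOME = MISS

  [0] addr=0x6a blk=26 s=2: MISS | VC []
  [1] addr=0x69 blk=26 s=2: L1-HIT | VC []
  [2] addr=0x65 blk=25 s=1: MISS | VC []
  [3] addr=0x64 blk=25 s=1: L1-HIT | VC []
  [4] addr=0x67 blk=25 s=1: L1-HIT | VC []
  [5] addr=0x77 blk=29 s=1: MISS | VC [25]
  [6] addr=0x74 blk=29 s=1: L1-HIT | VC [25]
  [7] addr=0x37 blk=13 s=1: MISS | VC [25, 29]
  [8] addr=0x67 blk=25 s=1: VC-HIT | VC [13, 29]
  [9] addr=0x1b blk=6 s=2: MISS | VC [13, 29, 26]
  [10] addr=0x2b blk=10 s=2: MISS | VC [13, 29, 26, 6]
  [11] addr=0x1a blk=6 s=2: VC-HIT | VC [13, 29, 26, 10]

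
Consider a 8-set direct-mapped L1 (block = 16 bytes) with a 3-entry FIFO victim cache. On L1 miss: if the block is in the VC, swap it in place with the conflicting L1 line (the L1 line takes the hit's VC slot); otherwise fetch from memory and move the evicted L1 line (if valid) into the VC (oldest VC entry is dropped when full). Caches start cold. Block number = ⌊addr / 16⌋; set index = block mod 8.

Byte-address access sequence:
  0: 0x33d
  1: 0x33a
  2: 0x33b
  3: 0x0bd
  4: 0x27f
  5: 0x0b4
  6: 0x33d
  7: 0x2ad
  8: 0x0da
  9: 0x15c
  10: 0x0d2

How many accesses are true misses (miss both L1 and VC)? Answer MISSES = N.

0: 0x33d (blk 51, set 3) → MISS  vc=[]
1: 0x33a (blk 51, set 3) → L1-HIT  vc=[]
2: 0x33b (blk 51, set 3) → L1-HIT  vc=[]
3: 0xbd (blk 11, set 3) → MISS  vc=[51]
4: 0x27f (blk 39, set 7) → MISS  vc=[51]
5: 0xb4 (blk 11, set 3) → L1-HIT  vc=[51]
6: 0x33d (blk 51, set 3) → VC-HIT  vc=[11]
7: 0x2ad (blk 42, set 2) → MISS  vc=[11]
8: 0xda (blk 13, set 5) → MISS  vc=[11]
9: 0x15c (blk 21, set 5) → MISS  vc=[11, 13]
10: 0xd2 (blk 13, set 5) → VC-HIT  vc=[11, 21]

MISSES = 6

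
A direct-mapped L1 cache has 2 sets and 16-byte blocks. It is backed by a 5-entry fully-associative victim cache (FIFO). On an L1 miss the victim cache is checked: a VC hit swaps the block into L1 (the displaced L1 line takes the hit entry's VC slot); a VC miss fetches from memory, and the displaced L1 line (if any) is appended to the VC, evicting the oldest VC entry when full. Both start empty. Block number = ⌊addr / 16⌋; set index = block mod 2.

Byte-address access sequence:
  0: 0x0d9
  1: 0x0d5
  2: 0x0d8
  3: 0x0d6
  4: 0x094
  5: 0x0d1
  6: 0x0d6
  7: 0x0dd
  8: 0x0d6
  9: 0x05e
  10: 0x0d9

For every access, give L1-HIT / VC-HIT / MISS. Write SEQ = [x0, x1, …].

0: 0xd9 (blk 13, set 1) → MISS  vc=[]
1: 0xd5 (blk 13, set 1) → L1-HIT  vc=[]
2: 0xd8 (blk 13, set 1) → L1-HIT  vc=[]
3: 0xd6 (blk 13, set 1) → L1-HIT  vc=[]
4: 0x94 (blk 9, set 1) → MISS  vc=[13]
5: 0xd1 (blk 13, set 1) → VC-HIT  vc=[9]
6: 0xd6 (blk 13, set 1) → L1-HIT  vc=[9]
7: 0xdd (blk 13, set 1) → L1-HIT  vc=[9]
8: 0xd6 (blk 13, set 1) → L1-HIT  vc=[9]
9: 0x5e (blk 5, set 1) → MISS  vc=[9, 13]
10: 0xd9 (blk 13, set 1) → VC-HIT  vc=[9, 5]

SEQ = [MISS, L1-HIT, L1-HIT, L1-HIT, MISS, VC-HIT, L1-HIT, L1-HIT, L1-HIT, MISS, VC-HIT]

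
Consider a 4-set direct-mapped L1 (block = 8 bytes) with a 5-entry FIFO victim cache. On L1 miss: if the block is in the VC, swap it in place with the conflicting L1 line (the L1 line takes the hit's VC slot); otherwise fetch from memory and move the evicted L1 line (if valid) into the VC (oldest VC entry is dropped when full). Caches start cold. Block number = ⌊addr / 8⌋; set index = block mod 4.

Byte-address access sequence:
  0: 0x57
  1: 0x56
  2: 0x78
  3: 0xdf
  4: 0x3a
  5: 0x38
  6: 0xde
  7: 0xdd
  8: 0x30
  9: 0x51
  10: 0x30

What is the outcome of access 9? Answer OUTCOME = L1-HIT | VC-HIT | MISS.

OUTCOME = VC-HIT

  [0] addr=0x57 blk=10 s=2: MISS | VC []
  [1] addr=0x56 blk=10 s=2: L1-HIT | VC []
  [2] addr=0x78 blk=15 s=3: MISS | VC []
  [3] addr=0xdf blk=27 s=3: MISS | VC [15]
  [4] addr=0x3a blk=7 s=3: MISS | VC [15, 27]
  [5] addr=0x38 blk=7 s=3: L1-HIT | VC [15, 27]
  [6] addr=0xde blk=27 s=3: VC-HIT | VC [15, 7]
  [7] addr=0xdd blk=27 s=3: L1-HIT | VC [15, 7]
  [8] addr=0x30 blk=6 s=2: MISS | VC [15, 7, 10]
  [9] addr=0x51 blk=10 s=2: VC-HIT | VC [15, 7, 6]
  [10] addr=0x30 blk=6 s=2: VC-HIT | VC [15, 7, 10]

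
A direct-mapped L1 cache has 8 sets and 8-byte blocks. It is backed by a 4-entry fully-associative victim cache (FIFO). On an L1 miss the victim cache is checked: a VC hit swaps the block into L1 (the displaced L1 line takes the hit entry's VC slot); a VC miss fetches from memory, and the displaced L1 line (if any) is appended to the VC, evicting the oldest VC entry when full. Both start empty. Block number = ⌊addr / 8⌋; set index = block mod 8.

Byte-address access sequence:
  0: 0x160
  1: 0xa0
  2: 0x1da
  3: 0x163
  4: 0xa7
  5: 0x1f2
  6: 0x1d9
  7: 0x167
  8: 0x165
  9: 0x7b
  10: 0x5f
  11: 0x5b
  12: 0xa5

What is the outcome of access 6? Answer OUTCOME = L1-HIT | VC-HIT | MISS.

#0 0x160→b44/s4 MISS; vc=[]
#1 0xa0→b20/s4 MISS; vc=[44]
#2 0x1da→b59/s3 MISS; vc=[44]
#3 0x163→b44/s4 VC-HIT; vc=[20]
#4 0xa7→b20/s4 VC-HIT; vc=[44]
#5 0x1f2→b62/s6 MISS; vc=[44]
#6 0x1d9→b59/s3 L1-HIT; vc=[44]
#7 0x167→b44/s4 VC-HIT; vc=[20]
#8 0x165→b44/s4 L1-HIT; vc=[20]
#9 0x7b→b15/s7 MISS; vc=[20]
#10 0x5f→b11/s3 MISS; vc=[20,59]
#11 0x5b→b11/s3 L1-HIT; vc=[20,59]
#12 0xa5→b20/s4 VC-HIT; vc=[44,59]

OUTCOME = L1-HIT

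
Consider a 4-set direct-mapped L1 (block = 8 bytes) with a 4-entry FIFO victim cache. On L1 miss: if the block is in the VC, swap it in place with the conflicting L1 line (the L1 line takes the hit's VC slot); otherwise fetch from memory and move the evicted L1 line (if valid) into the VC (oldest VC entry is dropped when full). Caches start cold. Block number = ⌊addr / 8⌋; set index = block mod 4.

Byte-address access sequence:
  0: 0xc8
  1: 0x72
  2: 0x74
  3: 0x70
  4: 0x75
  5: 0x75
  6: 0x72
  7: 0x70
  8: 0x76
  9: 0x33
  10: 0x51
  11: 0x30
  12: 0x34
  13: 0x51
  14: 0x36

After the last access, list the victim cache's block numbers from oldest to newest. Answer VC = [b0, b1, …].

#0 0xc8→b25/s1 MISS; vc=[]
#1 0x72→b14/s2 MISS; vc=[]
#2 0x74→b14/s2 L1-HIT; vc=[]
#3 0x70→b14/s2 L1-HIT; vc=[]
#4 0x75→b14/s2 L1-HIT; vc=[]
#5 0x75→b14/s2 L1-HIT; vc=[]
#6 0x72→b14/s2 L1-HIT; vc=[]
#7 0x70→b14/s2 L1-HIT; vc=[]
#8 0x76→b14/s2 L1-HIT; vc=[]
#9 0x33→b6/s2 MISS; vc=[14]
#10 0x51→b10/s2 MISS; vc=[14,6]
#11 0x30→b6/s2 VC-HIT; vc=[14,10]
#12 0x34→b6/s2 L1-HIT; vc=[14,10]
#13 0x51→b10/s2 VC-HIT; vc=[14,6]
#14 0x36→b6/s2 VC-HIT; vc=[14,10]

VC = [14, 10]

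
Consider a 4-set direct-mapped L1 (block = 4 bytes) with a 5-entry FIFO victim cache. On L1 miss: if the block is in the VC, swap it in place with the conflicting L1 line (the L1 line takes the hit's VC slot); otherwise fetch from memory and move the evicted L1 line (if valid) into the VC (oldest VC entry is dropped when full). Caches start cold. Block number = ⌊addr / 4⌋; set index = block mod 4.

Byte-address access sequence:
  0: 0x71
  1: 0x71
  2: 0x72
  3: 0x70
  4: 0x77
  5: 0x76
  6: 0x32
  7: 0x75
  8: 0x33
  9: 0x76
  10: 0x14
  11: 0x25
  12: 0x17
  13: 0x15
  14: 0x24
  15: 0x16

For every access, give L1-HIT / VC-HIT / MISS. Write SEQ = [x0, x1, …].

SEQ = [MISS, L1-HIT, L1-HIT, L1-HIT, MISS, L1-HIT, MISS, L1-HIT, L1-HIT, L1-HIT, MISS, MISS, VC-HIT, L1-HIT, VC-HIT, VC-HIT]

0: 0x71 (blk 28, set 0) → MISS  vc=[]
1: 0x71 (blk 28, set 0) → L1-HIT  vc=[]
2: 0x72 (blk 28, set 0) → L1-HIT  vc=[]
3: 0x70 (blk 28, set 0) → L1-HIT  vc=[]
4: 0x77 (blk 29, set 1) → MISS  vc=[]
5: 0x76 (blk 29, set 1) → L1-HIT  vc=[]
6: 0x32 (blk 12, set 0) → MISS  vc=[28]
7: 0x75 (blk 29, set 1) → L1-HIT  vc=[28]
8: 0x33 (blk 12, set 0) → L1-HIT  vc=[28]
9: 0x76 (blk 29, set 1) → L1-HIT  vc=[28]
10: 0x14 (blk 5, set 1) → MISS  vc=[28, 29]
11: 0x25 (blk 9, set 1) → MISS  vc=[28, 29, 5]
12: 0x17 (blk 5, set 1) → VC-HIT  vc=[28, 29, 9]
13: 0x15 (blk 5, set 1) → L1-HIT  vc=[28, 29, 9]
14: 0x24 (blk 9, set 1) → VC-HIT  vc=[28, 29, 5]
15: 0x16 (blk 5, set 1) → VC-HIT  vc=[28, 29, 9]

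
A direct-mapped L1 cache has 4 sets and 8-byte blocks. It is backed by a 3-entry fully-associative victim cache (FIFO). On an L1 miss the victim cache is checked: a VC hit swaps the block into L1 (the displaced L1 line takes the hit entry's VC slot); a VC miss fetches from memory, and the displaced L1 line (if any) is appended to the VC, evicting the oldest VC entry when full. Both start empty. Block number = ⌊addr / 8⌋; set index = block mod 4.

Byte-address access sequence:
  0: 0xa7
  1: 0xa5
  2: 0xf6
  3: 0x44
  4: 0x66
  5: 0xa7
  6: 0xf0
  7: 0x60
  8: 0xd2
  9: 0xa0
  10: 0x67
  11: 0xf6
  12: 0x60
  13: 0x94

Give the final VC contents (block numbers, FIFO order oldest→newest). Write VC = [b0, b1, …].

0: 0xa7 (blk 20, set 0) → MISS  vc=[]
1: 0xa5 (blk 20, set 0) → L1-HIT  vc=[]
2: 0xf6 (blk 30, set 2) → MISS  vc=[]
3: 0x44 (blk 8, set 0) → MISS  vc=[20]
4: 0x66 (blk 12, set 0) → MISS  vc=[20, 8]
5: 0xa7 (blk 20, set 0) → VC-HIT  vc=[12, 8]
6: 0xf0 (blk 30, set 2) → L1-HIT  vc=[12, 8]
7: 0x60 (blk 12, set 0) → VC-HIT  vc=[20, 8]
8: 0xd2 (blk 26, set 2) → MISS  vc=[20, 8, 30]
9: 0xa0 (blk 20, set 0) → VC-HIT  vc=[12, 8, 30]
10: 0x67 (blk 12, set 0) → VC-HIT  vc=[20, 8, 30]
11: 0xf6 (blk 30, set 2) → VC-HIT  vc=[20, 8, 26]
12: 0x60 (blk 12, set 0) → L1-HIT  vc=[20, 8, 26]
13: 0x94 (blk 18, set 2) → MISS  vc=[8, 26, 30]

VC = [8, 26, 30]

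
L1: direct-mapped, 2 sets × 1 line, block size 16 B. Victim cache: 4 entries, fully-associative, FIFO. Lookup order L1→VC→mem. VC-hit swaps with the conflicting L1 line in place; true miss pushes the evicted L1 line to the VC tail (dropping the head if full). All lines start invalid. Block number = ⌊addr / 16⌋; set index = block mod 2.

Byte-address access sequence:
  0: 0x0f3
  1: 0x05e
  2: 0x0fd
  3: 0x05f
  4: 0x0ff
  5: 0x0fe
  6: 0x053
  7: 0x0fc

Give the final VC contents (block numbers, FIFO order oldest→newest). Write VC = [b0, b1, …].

VC = [5]

  [0] addr=0xf3 blk=15 s=1: MISS | VC []
  [1] addr=0x5e blk=5 s=1: MISS | VC [15]
  [2] addr=0xfd blk=15 s=1: VC-HIT | VC [5]
  [3] addr=0x5f blk=5 s=1: VC-HIT | VC [15]
  [4] addr=0xff blk=15 s=1: VC-HIT | VC [5]
  [5] addr=0xfe blk=15 s=1: L1-HIT | VC [5]
  [6] addr=0x53 blk=5 s=1: VC-HIT | VC [15]
  [7] addr=0xfc blk=15 s=1: VC-HIT | VC [5]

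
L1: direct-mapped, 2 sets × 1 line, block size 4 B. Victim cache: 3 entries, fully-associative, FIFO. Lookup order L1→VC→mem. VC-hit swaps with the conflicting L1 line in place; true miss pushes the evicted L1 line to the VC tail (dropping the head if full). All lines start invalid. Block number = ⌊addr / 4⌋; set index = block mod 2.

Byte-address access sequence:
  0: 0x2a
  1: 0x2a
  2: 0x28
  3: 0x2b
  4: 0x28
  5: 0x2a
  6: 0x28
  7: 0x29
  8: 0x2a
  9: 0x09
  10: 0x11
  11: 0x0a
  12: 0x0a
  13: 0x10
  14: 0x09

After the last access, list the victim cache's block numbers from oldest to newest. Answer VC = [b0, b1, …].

0: 0x2a (blk 10, set 0) → MISS  vc=[]
1: 0x2a (blk 10, set 0) → L1-HIT  vc=[]
2: 0x28 (blk 10, set 0) → L1-HIT  vc=[]
3: 0x2b (blk 10, set 0) → L1-HIT  vc=[]
4: 0x28 (blk 10, set 0) → L1-HIT  vc=[]
5: 0x2a (blk 10, set 0) → L1-HIT  vc=[]
6: 0x28 (blk 10, set 0) → L1-HIT  vc=[]
7: 0x29 (blk 10, set 0) → L1-HIT  vc=[]
8: 0x2a (blk 10, set 0) → L1-HIT  vc=[]
9: 0x9 (blk 2, set 0) → MISS  vc=[10]
10: 0x11 (blk 4, set 0) → MISS  vc=[10, 2]
11: 0xa (blk 2, set 0) → VC-HIT  vc=[10, 4]
12: 0xa (blk 2, set 0) → L1-HIT  vc=[10, 4]
13: 0x10 (blk 4, set 0) → VC-HIT  vc=[10, 2]
14: 0x9 (blk 2, set 0) → VC-HIT  vc=[10, 4]

VC = [10, 4]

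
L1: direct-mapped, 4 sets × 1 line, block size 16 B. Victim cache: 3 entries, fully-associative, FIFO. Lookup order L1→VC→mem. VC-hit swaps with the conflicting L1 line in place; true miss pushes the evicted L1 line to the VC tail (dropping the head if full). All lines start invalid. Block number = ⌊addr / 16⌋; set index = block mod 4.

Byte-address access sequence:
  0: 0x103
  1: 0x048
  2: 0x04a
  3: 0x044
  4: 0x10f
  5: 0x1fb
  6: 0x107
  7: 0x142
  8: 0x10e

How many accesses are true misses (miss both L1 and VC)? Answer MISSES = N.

0: 0x103 (blk 16, set 0) → MISS  vc=[]
1: 0x48 (blk 4, set 0) → MISS  vc=[16]
2: 0x4a (blk 4, set 0) → L1-HIT  vc=[16]
3: 0x44 (blk 4, set 0) → L1-HIT  vc=[16]
4: 0x10f (blk 16, set 0) → VC-HIT  vc=[4]
5: 0x1fb (blk 31, set 3) → MISS  vc=[4]
6: 0x107 (blk 16, set 0) → L1-HIT  vc=[4]
7: 0x142 (blk 20, set 0) → MISS  vc=[4, 16]
8: 0x10e (blk 16, set 0) → VC-HIT  vc=[4, 20]

MISSES = 4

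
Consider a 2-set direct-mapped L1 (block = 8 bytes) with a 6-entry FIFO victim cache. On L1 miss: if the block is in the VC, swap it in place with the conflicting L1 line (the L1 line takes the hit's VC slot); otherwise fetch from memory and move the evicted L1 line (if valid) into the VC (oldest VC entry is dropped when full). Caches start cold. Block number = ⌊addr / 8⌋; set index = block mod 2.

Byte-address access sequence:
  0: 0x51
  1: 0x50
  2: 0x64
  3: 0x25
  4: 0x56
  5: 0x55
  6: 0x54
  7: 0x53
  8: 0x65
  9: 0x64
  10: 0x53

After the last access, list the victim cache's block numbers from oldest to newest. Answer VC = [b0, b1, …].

#0 0x51→b10/s0 MISS; vc=[]
#1 0x50→b10/s0 L1-HIT; vc=[]
#2 0x64→b12/s0 MISS; vc=[10]
#3 0x25→b4/s0 MISS; vc=[10,12]
#4 0x56→b10/s0 VC-HIT; vc=[4,12]
#5 0x55→b10/s0 L1-HIT; vc=[4,12]
#6 0x54→b10/s0 L1-HIT; vc=[4,12]
#7 0x53→b10/s0 L1-HIT; vc=[4,12]
#8 0x65→b12/s0 VC-HIT; vc=[4,10]
#9 0x64→b12/s0 L1-HIT; vc=[4,10]
#10 0x53→b10/s0 VC-HIT; vc=[4,12]

VC = [4, 12]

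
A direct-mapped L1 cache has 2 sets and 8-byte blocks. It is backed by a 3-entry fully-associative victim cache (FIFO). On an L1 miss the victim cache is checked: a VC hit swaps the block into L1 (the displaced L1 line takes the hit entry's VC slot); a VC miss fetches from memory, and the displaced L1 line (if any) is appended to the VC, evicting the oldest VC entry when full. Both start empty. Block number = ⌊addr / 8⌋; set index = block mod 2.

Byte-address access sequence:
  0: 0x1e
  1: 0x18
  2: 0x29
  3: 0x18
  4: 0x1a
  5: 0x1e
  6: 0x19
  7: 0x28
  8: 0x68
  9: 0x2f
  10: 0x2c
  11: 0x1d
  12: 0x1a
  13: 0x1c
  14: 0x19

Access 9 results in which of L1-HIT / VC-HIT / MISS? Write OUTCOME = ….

OUTCOME = VC-HIT

  [0] addr=0x1e blk=3 s=1: MISS | VC []
  [1] addr=0x18 blk=3 s=1: L1-HIT | VC []
  [2] addr=0x29 blk=5 s=1: MISS | VC [3]
  [3] addr=0x18 blk=3 s=1: VC-HIT | VC [5]
  [4] addr=0x1a blk=3 s=1: L1-HIT | VC [5]
  [5] addr=0x1e blk=3 s=1: L1-HIT | VC [5]
  [6] addr=0x19 blk=3 s=1: L1-HIT | VC [5]
  [7] addr=0x28 blk=5 s=1: VC-HIT | VC [3]
  [8] addr=0x68 blk=13 s=1: MISS | VC [3, 5]
  [9] addr=0x2f blk=5 s=1: VC-HIT | VC [3, 13]
  [10] addr=0x2c blk=5 s=1: L1-HIT | VC [3, 13]
  [11] addr=0x1d blk=3 s=1: VC-HIT | VC [5, 13]
  [12] addr=0x1a blk=3 s=1: L1-HIT | VC [5, 13]
  [13] addr=0x1c blk=3 s=1: L1-HIT | VC [5, 13]
  [14] addr=0x19 blk=3 s=1: L1-HIT | VC [5, 13]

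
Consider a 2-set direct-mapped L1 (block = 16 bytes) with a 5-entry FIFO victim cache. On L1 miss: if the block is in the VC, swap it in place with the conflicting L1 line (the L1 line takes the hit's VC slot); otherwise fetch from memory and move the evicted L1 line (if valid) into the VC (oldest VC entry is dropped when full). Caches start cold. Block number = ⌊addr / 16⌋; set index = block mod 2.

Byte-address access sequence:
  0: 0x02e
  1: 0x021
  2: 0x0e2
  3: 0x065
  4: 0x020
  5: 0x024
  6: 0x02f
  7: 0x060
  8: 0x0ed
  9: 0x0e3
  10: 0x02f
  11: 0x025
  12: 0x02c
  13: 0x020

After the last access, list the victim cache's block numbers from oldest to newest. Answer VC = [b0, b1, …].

VC = [14, 6]

  [0] addr=0x2e blk=2 s=0: MISS | VC []
  [1] addr=0x21 blk=2 s=0: L1-HIT | VC []
  [2] addr=0xe2 blk=14 s=0: MISS | VC [2]
  [3] addr=0x65 blk=6 s=0: MISS | VC [2, 14]
  [4] addr=0x20 blk=2 s=0: VC-HIT | VC [6, 14]
  [5] addr=0x24 blk=2 s=0: L1-HIT | VC [6, 14]
  [6] addr=0x2f blk=2 s=0: L1-HIT | VC [6, 14]
  [7] addr=0x60 blk=6 s=0: VC-HIT | VC [2, 14]
  [8] addr=0xed blk=14 s=0: VC-HIT | VC [2, 6]
  [9] addr=0xe3 blk=14 s=0: L1-HIT | VC [2, 6]
  [10] addr=0x2f blk=2 s=0: VC-HIT | VC [14, 6]
  [11] addr=0x25 blk=2 s=0: L1-HIT | VC [14, 6]
  [12] addr=0x2c blk=2 s=0: L1-HIT | VC [14, 6]
  [13] addr=0x20 blk=2 s=0: L1-HIT | VC [14, 6]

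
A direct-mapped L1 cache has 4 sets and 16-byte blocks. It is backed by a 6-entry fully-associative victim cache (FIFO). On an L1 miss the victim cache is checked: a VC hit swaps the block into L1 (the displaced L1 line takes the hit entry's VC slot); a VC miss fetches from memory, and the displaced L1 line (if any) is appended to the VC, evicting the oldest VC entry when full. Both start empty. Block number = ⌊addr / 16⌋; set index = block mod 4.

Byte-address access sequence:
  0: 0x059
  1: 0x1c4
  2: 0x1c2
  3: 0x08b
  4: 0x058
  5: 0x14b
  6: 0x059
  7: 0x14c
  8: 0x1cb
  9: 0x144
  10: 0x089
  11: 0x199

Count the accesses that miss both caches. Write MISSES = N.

MISSES = 5

  [0] addr=0x59 blk=5 s=1: MISS | VC []
  [1] addr=0x1c4 blk=28 s=0: MISS | VC []
  [2] addr=0x1c2 blk=28 s=0: L1-HIT | VC []
  [3] addr=0x8b blk=8 s=0: MISS | VC [28]
  [4] addr=0x58 blk=5 s=1: L1-HIT | VC [28]
  [5] addr=0x14b blk=20 s=0: MISS | VC [28, 8]
  [6] addr=0x59 blk=5 s=1: L1-HIT | VC [28, 8]
  [7] addr=0x14c blk=20 s=0: L1-HIT | VC [28, 8]
  [8] addr=0x1cb blk=28 s=0: VC-HIT | VC [20, 8]
  [9] addr=0x144 blk=20 s=0: VC-HIT | VC [28, 8]
  [10] addr=0x89 blk=8 s=0: VC-HIT | VC [28, 20]
  [11] addr=0x199 blk=25 s=1: MISS | VC [28, 20, 5]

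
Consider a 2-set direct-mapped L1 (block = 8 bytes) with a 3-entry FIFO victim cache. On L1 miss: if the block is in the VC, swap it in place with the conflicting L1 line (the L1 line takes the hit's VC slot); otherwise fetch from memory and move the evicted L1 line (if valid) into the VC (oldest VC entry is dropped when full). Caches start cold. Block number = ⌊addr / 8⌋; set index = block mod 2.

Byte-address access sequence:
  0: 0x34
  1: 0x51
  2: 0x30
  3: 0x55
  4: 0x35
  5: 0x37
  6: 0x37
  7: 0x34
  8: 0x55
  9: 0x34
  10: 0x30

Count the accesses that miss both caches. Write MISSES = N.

#0 0x34→b6/s0 MISS; vc=[]
#1 0x51→b10/s0 MISS; vc=[6]
#2 0x30→b6/s0 VC-HIT; vc=[10]
#3 0x55→b10/s0 VC-HIT; vc=[6]
#4 0x35→b6/s0 VC-HIT; vc=[10]
#5 0x37→b6/s0 L1-HIT; vc=[10]
#6 0x37→b6/s0 L1-HIT; vc=[10]
#7 0x34→b6/s0 L1-HIT; vc=[10]
#8 0x55→b10/s0 VC-HIT; vc=[6]
#9 0x34→b6/s0 VC-HIT; vc=[10]
#10 0x30→b6/s0 L1-HIT; vc=[10]

MISSES = 2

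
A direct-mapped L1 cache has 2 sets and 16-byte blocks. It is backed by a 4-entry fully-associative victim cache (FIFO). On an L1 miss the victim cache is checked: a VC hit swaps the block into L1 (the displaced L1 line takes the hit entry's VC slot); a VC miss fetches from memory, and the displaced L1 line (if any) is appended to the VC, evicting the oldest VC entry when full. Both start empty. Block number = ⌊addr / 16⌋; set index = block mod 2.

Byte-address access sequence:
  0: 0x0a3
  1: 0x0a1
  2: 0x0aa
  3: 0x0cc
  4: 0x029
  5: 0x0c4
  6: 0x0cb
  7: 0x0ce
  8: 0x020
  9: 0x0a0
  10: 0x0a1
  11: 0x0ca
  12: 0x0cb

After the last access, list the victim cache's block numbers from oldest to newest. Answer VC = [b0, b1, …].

VC = [2, 10]

0: 0xa3 (blk 10, set 0) → MISS  vc=[]
1: 0xa1 (blk 10, set 0) → L1-HIT  vc=[]
2: 0xaa (blk 10, set 0) → L1-HIT  vc=[]
3: 0xcc (blk 12, set 0) → MISS  vc=[10]
4: 0x29 (blk 2, set 0) → MISS  vc=[10, 12]
5: 0xc4 (blk 12, set 0) → VC-HIT  vc=[10, 2]
6: 0xcb (blk 12, set 0) → L1-HIT  vc=[10, 2]
7: 0xce (blk 12, set 0) → L1-HIT  vc=[10, 2]
8: 0x20 (blk 2, set 0) → VC-HIT  vc=[10, 12]
9: 0xa0 (blk 10, set 0) → VC-HIT  vc=[2, 12]
10: 0xa1 (blk 10, set 0) → L1-HIT  vc=[2, 12]
11: 0xca (blk 12, set 0) → VC-HIT  vc=[2, 10]
12: 0xcb (blk 12, set 0) → L1-HIT  vc=[2, 10]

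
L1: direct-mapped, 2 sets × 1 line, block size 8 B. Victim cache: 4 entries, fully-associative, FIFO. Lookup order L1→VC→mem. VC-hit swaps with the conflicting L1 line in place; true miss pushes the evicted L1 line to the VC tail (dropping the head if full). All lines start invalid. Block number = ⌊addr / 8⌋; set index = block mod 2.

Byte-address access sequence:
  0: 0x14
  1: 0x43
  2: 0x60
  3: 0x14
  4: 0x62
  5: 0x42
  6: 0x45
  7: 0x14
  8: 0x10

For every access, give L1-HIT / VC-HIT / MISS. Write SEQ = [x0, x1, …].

SEQ = [MISS, MISS, MISS, VC-HIT, VC-HIT, VC-HIT, L1-HIT, VC-HIT, L1-HIT]

0: 0x14 (blk 2, set 0) → MISS  vc=[]
1: 0x43 (blk 8, set 0) → MISS  vc=[2]
2: 0x60 (blk 12, set 0) → MISS  vc=[2, 8]
3: 0x14 (blk 2, set 0) → VC-HIT  vc=[12, 8]
4: 0x62 (blk 12, set 0) → VC-HIT  vc=[2, 8]
5: 0x42 (blk 8, set 0) → VC-HIT  vc=[2, 12]
6: 0x45 (blk 8, set 0) → L1-HIT  vc=[2, 12]
7: 0x14 (blk 2, set 0) → VC-HIT  vc=[8, 12]
8: 0x10 (blk 2, set 0) → L1-HIT  vc=[8, 12]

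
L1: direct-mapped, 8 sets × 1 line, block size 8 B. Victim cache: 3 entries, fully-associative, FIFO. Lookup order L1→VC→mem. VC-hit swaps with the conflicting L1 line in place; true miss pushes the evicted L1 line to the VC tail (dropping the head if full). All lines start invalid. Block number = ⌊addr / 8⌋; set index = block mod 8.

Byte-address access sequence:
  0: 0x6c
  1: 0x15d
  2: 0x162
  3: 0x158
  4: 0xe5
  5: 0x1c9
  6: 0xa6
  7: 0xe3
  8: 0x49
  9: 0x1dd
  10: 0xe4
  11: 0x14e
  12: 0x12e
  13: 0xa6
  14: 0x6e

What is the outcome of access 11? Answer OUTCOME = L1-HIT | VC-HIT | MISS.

OUTCOME = MISS

0: 0x6c (blk 13, set 5) → MISS  vc=[]
1: 0x15d (blk 43, set 3) → MISS  vc=[]
2: 0x162 (blk 44, set 4) → MISS  vc=[]
3: 0x158 (blk 43, set 3) → L1-HIT  vc=[]
4: 0xe5 (blk 28, set 4) → MISS  vc=[44]
5: 0x1c9 (blk 57, set 1) → MISS  vc=[44]
6: 0xa6 (blk 20, set 4) → MISS  vc=[44, 28]
7: 0xe3 (blk 28, set 4) → VC-HIT  vc=[44, 20]
8: 0x49 (blk 9, set 1) → MISS  vc=[44, 20, 57]
9: 0x1dd (blk 59, set 3) → MISS  vc=[20, 57, 43]
10: 0xe4 (blk 28, set 4) → L1-HIT  vc=[20, 57, 43]
11: 0x14e (blk 41, set 1) → MISS  vc=[57, 43, 9]
12: 0x12e (blk 37, set 5) → MISS  vc=[43, 9, 13]
13: 0xa6 (blk 20, set 4) → MISS  vc=[9, 13, 28]
14: 0x6e (blk 13, set 5) → VC-HIT  vc=[9, 37, 28]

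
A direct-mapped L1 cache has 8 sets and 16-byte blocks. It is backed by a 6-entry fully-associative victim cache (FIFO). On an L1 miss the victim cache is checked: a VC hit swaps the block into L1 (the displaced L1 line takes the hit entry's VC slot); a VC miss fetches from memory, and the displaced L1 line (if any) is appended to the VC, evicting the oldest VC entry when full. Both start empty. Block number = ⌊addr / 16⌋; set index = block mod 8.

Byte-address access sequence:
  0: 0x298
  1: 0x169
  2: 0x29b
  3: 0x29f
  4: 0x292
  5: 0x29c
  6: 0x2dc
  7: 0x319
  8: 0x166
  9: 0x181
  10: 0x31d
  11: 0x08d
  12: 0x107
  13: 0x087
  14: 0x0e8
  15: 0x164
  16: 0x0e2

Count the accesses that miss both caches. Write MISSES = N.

MISSES = 8

0: 0x298 (blk 41, set 1) → MISS  vc=[]
1: 0x169 (blk 22, set 6) → MISS  vc=[]
2: 0x29b (blk 41, set 1) → L1-HIT  vc=[]
3: 0x29f (blk 41, set 1) → L1-HIT  vc=[]
4: 0x292 (blk 41, set 1) → L1-HIT  vc=[]
5: 0x29c (blk 41, set 1) → L1-HIT  vc=[]
6: 0x2dc (blk 45, set 5) → MISS  vc=[]
7: 0x319 (blk 49, set 1) → MISS  vc=[41]
8: 0x166 (blk 22, set 6) → L1-HIT  vc=[41]
9: 0x181 (blk 24, set 0) → MISS  vc=[41]
10: 0x31d (blk 49, set 1) → L1-HIT  vc=[41]
11: 0x8d (blk 8, set 0) → MISS  vc=[41, 24]
12: 0x107 (blk 16, set 0) → MISS  vc=[41, 24, 8]
13: 0x87 (blk 8, set 0) → VC-HIT  vc=[41, 24, 16]
14: 0xe8 (blk 14, set 6) → MISS  vc=[41, 24, 16, 22]
15: 0x164 (blk 22, set 6) → VC-HIT  vc=[41, 24, 16, 14]
16: 0xe2 (blk 14, set 6) → VC-HIT  vc=[41, 24, 16, 22]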